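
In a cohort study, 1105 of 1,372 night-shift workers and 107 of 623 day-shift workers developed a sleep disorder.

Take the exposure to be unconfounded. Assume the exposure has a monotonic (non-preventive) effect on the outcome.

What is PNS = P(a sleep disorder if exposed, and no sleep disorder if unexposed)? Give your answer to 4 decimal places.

p₁ = P(outcome | exposed) = 1105/1372 = 0.80539
p₀ = P(outcome | unexposed) = 107/623 = 0.17175
Under exogeneity and monotonicity, PNS = p₁ − p₀.
PNS = 0.80539 − 0.17175 = 0.63364

PNS ≈ 0.6336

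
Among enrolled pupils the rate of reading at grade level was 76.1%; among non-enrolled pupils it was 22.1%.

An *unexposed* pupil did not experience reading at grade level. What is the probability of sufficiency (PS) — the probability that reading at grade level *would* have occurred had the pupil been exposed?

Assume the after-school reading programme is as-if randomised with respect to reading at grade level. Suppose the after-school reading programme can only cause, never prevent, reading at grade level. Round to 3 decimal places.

PS ≈ 0.693

p₁ = 0.761, p₀ = 0.221.
Under exogeneity and monotonicity, PS = (p₁ − p₀) / (1 − p₀).
PS = (0.761 − 0.221) / (1 − 0.221) = 0.54 / 0.779 ≈ 0.6932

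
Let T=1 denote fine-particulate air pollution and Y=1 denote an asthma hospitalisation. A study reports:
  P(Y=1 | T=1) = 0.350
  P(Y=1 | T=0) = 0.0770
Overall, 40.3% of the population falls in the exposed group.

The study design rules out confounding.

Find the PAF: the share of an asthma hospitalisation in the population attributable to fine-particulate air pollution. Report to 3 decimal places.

PAF ≈ 0.588

Let p₁ = 0.35, p₀ = 0.077.
Overall risk P(Y=1) = π·p₁ + (1−π)·p₀ = 0.403×0.35 + 0.597×0.077 = 0.18702.
Under exogeneity, PAF = [P(Y=1) − p₀] / P(Y=1).
PAF = (0.18702 − 0.077) / 0.18702 ≈ 0.5883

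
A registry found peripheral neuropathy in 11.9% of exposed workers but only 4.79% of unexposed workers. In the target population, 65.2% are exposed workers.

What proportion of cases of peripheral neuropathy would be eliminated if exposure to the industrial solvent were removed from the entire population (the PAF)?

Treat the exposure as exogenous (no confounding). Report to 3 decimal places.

p₁ = 0.119, p₀ = 0.0479.
Overall risk P(Y=1) = π·p₁ + (1−π)·p₀ = 0.652×0.119 + 0.348×0.0479 = 0.094257.
Under exogeneity, PAF = [P(Y=1) − p₀] / P(Y=1).
PAF = (0.094257 − 0.0479) / 0.094257 ≈ 0.4918

PAF ≈ 0.492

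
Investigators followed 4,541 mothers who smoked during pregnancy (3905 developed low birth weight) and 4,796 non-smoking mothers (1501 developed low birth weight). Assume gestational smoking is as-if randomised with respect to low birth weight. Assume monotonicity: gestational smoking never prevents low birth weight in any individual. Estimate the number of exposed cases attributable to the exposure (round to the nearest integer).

about 2484 cases

p₁ = P(outcome | exposed) = 3905/4541 = 0.85994
p₀ = P(outcome | unexposed) = 1501/4796 = 0.31297
PN = (p₁ − p₀)/p₁ = (0.85994 − 0.31297) / 0.85994 ≈ 0.63606.
Attributable cases ≈ PN × (exposed cases) = 0.63606 × 3905 ≈ 2483.81.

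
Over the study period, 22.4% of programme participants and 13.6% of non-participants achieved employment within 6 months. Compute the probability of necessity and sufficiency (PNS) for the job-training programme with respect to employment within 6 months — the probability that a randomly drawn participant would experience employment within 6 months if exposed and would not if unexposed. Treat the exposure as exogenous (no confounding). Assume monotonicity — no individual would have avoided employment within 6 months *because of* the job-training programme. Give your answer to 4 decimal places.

p₁ = 0.224, p₀ = 0.136.
Under exogeneity and monotonicity, PNS = p₁ − p₀.
PNS = 0.224 − 0.136 = 0.088

PNS ≈ 0.0880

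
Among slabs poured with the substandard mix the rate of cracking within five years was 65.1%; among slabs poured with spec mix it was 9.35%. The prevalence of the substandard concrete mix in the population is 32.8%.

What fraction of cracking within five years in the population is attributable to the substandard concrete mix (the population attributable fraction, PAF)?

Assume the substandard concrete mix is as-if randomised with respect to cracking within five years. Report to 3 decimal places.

p₁ = 0.651, p₀ = 0.0935.
Overall risk P(Y=1) = π·p₁ + (1−π)·p₀ = 0.328×0.651 + 0.672×0.0935 = 0.27636.
Under exogeneity, PAF = [P(Y=1) − p₀] / P(Y=1).
PAF = (0.27636 − 0.0935) / 0.27636 ≈ 0.6617

PAF ≈ 0.662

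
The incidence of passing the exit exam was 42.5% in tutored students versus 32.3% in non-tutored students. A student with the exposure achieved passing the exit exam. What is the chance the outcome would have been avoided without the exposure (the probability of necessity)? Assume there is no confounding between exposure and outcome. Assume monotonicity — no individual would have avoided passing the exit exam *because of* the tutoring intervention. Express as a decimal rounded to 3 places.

p₁ = 0.425, p₀ = 0.323.
Under exogeneity and monotonicity, PN = (p₁ − p₀) / p₁.
PN = (0.425 − 0.323) / 0.425 = 0.102 / 0.425 ≈ 0.2400

PN ≈ 0.240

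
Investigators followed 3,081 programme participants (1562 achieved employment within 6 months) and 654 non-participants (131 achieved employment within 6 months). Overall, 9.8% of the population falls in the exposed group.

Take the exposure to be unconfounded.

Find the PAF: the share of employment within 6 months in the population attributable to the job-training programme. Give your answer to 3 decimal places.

PAF ≈ 0.130

p₁ = P(outcome | exposed) = 1562/3081 = 0.50698
p₀ = P(outcome | unexposed) = 131/654 = 0.20031
Overall risk P(Y=1) = π·p₁ + (1−π)·p₀ = 0.098×0.50698 + 0.902×0.20031 = 0.23036.
Under exogeneity, PAF = [P(Y=1) − p₀] / P(Y=1).
PAF = (0.23036 − 0.20031) / 0.23036 ≈ 0.1305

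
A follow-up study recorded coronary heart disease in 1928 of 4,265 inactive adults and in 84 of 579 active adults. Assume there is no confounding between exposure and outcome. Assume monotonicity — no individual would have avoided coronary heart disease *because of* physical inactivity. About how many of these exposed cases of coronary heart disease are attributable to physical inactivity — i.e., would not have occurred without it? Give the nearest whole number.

p₁ = P(outcome | exposed) = 1928/4265 = 0.45205
p₀ = P(outcome | unexposed) = 84/579 = 0.14508
PN = (p₁ − p₀)/p₁ = (0.45205 − 0.14508) / 0.45205 ≈ 0.67907.
Attributable cases ≈ PN × (exposed cases) = 0.67907 × 1928 ≈ 1309.24.

about 1309 cases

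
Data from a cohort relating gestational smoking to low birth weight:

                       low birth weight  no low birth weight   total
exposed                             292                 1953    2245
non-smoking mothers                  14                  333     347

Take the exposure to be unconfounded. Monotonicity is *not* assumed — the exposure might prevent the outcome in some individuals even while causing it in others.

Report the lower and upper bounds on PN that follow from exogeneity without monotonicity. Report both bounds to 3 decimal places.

p₁ = P(outcome | exposed) = 292/2245 = 0.13007
p₀ = P(outcome | unexposed) = 14/347 = 0.040346
Under exogeneity alone the bounds on PN are max{0,(p₁−p₀)/p₁} ≤ PN ≤ min{1,(1−p₀)/p₁}.
  lower = (p₁ − p₀)/p₁ = 0.089721 / 0.13007 ≈ 0.6898
  upper = min{1, (1 − p₀)/p₁} = 0.95965 / 0.13007 ≈ 7.3782 → capped at 1

0.690 ≤ PN ≤ 1.000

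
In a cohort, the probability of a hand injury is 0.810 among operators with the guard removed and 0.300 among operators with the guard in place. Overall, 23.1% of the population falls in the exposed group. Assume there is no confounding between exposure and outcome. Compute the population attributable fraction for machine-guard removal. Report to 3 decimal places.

PAF ≈ 0.282

Let p₁ = 0.81, p₀ = 0.3.
Overall risk P(Y=1) = π·p₁ + (1−π)·p₀ = 0.231×0.81 + 0.769×0.3 = 0.41781.
Under exogeneity, PAF = [P(Y=1) − p₀] / P(Y=1).
PAF = (0.41781 − 0.3) / 0.41781 ≈ 0.2820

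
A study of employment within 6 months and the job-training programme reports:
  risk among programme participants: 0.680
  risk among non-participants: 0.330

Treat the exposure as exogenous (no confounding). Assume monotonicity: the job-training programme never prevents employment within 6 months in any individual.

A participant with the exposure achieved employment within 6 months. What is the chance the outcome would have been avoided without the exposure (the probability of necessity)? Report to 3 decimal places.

PN ≈ 0.515

Let p₁ = 0.68, p₀ = 0.33.
Under exogeneity and monotonicity, PN = (p₁ − p₀) / p₁.
PN = (0.68 − 0.33) / 0.68 = 0.35 / 0.68 ≈ 0.5147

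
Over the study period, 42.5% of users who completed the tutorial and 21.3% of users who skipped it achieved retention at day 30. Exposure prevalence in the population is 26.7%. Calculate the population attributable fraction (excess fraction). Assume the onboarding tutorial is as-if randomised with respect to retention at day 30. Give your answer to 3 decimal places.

p₁ = 0.425, p₀ = 0.213.
Overall risk P(Y=1) = π·p₁ + (1−π)·p₀ = 0.267×0.425 + 0.733×0.213 = 0.2696.
Under exogeneity, PAF = [P(Y=1) − p₀] / P(Y=1).
PAF = (0.2696 − 0.213) / 0.2696 ≈ 0.2100

PAF ≈ 0.210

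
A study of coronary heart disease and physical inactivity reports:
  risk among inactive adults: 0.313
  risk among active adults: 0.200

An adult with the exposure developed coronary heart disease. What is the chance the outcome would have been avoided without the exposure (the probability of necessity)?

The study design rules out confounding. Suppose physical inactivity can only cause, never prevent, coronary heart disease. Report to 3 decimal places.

PN ≈ 0.361

Let p₁ = 0.313, p₀ = 0.2.
Under exogeneity and monotonicity, PN = (p₁ − p₀) / p₁.
PN = (0.313 − 0.2) / 0.313 = 0.113 / 0.313 ≈ 0.3610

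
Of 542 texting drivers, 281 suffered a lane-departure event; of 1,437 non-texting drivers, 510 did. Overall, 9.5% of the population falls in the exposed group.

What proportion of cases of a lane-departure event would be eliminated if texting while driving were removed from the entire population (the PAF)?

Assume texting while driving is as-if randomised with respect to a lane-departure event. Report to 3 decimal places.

PAF ≈ 0.042

p₁ = P(outcome | exposed) = 281/542 = 0.51845
p₀ = P(outcome | unexposed) = 510/1437 = 0.35491
Overall risk P(Y=1) = π·p₁ + (1−π)·p₀ = 0.095×0.51845 + 0.905×0.35491 = 0.37044.
Under exogeneity, PAF = [P(Y=1) − p₀] / P(Y=1).
PAF = (0.37044 − 0.35491) / 0.37044 ≈ 0.0419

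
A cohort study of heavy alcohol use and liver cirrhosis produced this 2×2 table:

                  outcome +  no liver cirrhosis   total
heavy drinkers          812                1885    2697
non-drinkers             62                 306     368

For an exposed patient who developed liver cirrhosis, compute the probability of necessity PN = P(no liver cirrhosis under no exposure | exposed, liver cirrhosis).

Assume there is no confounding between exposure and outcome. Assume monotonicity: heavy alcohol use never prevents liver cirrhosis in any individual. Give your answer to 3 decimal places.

p₁ = P(outcome | exposed) = 812/2697 = 0.30108
p₀ = P(outcome | unexposed) = 62/368 = 0.16848
Under exogeneity and monotonicity, PN = (p₁ − p₀)/p₁.
PN = (0.30108 − 0.16848) / 0.30108 ≈ 0.4404

PN ≈ 0.440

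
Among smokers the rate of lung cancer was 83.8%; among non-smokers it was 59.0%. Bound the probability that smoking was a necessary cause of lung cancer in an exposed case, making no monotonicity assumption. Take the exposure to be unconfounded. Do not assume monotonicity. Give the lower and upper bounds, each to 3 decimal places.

0.296 ≤ PN ≤ 0.489

p₁ = 0.838, p₀ = 0.59.
Under exogeneity alone the bounds on PN are max{0,(p₁−p₀)/p₁} ≤ PN ≤ min{1,(1−p₀)/p₁}.
  lower = (p₁ − p₀)/p₁ = 0.248 / 0.838 ≈ 0.2959
  upper = min{1, (1 − p₀)/p₁} = 0.41 / 0.838 ≈ 0.4893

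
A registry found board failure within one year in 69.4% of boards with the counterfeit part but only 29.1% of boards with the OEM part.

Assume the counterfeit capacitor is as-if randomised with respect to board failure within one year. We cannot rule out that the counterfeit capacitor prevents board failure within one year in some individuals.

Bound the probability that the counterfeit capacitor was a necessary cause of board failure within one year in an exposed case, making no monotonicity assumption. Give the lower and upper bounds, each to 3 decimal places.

p₁ = 0.694, p₀ = 0.291.
Under exogeneity alone the bounds on PN are max{0,(p₁−p₀)/p₁} ≤ PN ≤ min{1,(1−p₀)/p₁}.
  lower = (p₁ − p₀)/p₁ = 0.403 / 0.694 ≈ 0.5807
  upper = min{1, (1 − p₀)/p₁} = 0.709 / 0.694 ≈ 1.0216 → capped at 1

0.581 ≤ PN ≤ 1.000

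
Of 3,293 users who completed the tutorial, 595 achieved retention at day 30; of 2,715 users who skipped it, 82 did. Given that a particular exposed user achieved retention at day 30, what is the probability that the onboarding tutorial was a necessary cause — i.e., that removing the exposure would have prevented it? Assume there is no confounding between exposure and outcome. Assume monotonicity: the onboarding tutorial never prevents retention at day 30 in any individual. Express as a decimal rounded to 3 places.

PN ≈ 0.833

p₁ = P(outcome | exposed) = 595/3293 = 0.18069
p₀ = P(outcome | unexposed) = 82/2715 = 0.030203
Under exogeneity and monotonicity, PN = (p₁ − p₀) / p₁.
PN = (0.18069 − 0.030203) / 0.18069 = 0.15048 / 0.18069 ≈ 0.8328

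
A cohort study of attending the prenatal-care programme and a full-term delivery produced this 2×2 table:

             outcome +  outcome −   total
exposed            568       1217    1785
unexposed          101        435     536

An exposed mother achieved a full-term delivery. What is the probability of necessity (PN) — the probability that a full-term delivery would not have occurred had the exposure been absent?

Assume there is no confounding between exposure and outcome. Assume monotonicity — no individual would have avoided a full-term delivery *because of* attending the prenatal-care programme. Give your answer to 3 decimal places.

PN ≈ 0.408

p₁ = P(outcome | exposed) = 568/1785 = 0.31821
p₀ = P(outcome | unexposed) = 101/536 = 0.18843
Under exogeneity and monotonicity, PN = (p₁ − p₀) / p₁.
PN = (0.31821 − 0.18843) / 0.31821 = 0.12977 / 0.31821 ≈ 0.4078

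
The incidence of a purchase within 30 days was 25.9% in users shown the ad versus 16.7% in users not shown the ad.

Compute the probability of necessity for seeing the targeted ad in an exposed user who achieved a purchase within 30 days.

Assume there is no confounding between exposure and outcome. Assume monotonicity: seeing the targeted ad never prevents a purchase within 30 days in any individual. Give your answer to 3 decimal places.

p₁ = 0.259, p₀ = 0.167.
Under exogeneity and monotonicity, PN = (p₁ − p₀) / p₁.
PN = (0.259 − 0.167) / 0.259 = 0.092 / 0.259 ≈ 0.3552

PN ≈ 0.355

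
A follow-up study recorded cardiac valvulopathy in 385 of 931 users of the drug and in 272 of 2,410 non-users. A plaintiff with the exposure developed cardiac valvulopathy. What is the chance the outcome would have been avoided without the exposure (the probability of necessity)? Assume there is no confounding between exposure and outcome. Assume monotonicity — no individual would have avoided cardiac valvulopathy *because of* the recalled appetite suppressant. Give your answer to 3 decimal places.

PN ≈ 0.727

p₁ = P(outcome | exposed) = 385/931 = 0.41353
p₀ = P(outcome | unexposed) = 272/2410 = 0.11286
Under exogeneity and monotonicity, PN = (p₁ − p₀) / p₁.
PN = (0.41353 − 0.11286) / 0.41353 = 0.30067 / 0.41353 ≈ 0.7271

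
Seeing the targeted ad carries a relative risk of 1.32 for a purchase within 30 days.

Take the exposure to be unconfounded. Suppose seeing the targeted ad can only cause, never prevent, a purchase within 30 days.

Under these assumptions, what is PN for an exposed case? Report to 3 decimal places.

Under exogeneity and monotonicity, PN = (RR − 1) / RR = 1 − 1/RR.
PN = (1.32 − 1) / 1.32 = 0.32 / 1.32 ≈ 0.2424

PN ≈ 0.242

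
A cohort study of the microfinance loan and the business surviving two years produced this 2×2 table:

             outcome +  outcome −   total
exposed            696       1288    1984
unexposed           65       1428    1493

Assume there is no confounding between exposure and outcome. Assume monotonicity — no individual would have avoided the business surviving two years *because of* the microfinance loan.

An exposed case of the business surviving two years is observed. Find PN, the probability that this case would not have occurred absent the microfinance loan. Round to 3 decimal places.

p₁ = P(outcome | exposed) = 696/1984 = 0.35081
p₀ = P(outcome | unexposed) = 65/1493 = 0.043537
Under exogeneity and monotonicity, PN = (p₁ − p₀)/p₁.
PN = (0.35081 − 0.043537) / 0.35081 ≈ 0.8759

PN ≈ 0.876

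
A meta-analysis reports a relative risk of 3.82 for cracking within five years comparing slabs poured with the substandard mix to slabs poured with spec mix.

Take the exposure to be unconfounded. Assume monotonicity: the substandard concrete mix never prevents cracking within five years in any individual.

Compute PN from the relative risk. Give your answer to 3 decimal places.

Under exogeneity and monotonicity, PN = (RR − 1) / RR = 1 − 1/RR.
PN = (3.82 − 1) / 3.82 = 2.82 / 3.82 ≈ 0.7382

PN ≈ 0.738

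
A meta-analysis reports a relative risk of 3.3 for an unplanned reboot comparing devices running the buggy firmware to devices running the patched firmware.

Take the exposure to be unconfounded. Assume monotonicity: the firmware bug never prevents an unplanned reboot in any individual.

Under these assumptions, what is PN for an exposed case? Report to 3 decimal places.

Under exogeneity and monotonicity, PN = (RR − 1) / RR = 1 − 1/RR.
PN = (3.3 − 1) / 3.3 = 2.3 / 3.3 ≈ 0.6970

PN ≈ 0.697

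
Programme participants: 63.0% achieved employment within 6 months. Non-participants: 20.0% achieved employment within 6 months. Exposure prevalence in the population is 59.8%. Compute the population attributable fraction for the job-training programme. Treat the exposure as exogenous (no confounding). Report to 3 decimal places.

p₁ = 0.63, p₀ = 0.2.
Overall risk P(Y=1) = π·p₁ + (1−π)·p₀ = 0.598×0.63 + 0.402×0.2 = 0.45714.
Under exogeneity, PAF = [P(Y=1) − p₀] / P(Y=1).
PAF = (0.45714 − 0.2) / 0.45714 ≈ 0.5625

PAF ≈ 0.562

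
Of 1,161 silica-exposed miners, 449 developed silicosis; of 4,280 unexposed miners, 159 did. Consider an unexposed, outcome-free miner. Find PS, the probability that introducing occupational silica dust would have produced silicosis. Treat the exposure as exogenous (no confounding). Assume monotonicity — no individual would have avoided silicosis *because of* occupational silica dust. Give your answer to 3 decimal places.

p₁ = P(outcome | exposed) = 449/1161 = 0.38674
p₀ = P(outcome | unexposed) = 159/4280 = 0.03715
Under exogeneity and monotonicity, PS = (p₁ − p₀) / (1 − p₀).
PS = (0.38674 − 0.03715) / (1 − 0.03715) = 0.34959 / 0.96285 ≈ 0.3631

PS ≈ 0.363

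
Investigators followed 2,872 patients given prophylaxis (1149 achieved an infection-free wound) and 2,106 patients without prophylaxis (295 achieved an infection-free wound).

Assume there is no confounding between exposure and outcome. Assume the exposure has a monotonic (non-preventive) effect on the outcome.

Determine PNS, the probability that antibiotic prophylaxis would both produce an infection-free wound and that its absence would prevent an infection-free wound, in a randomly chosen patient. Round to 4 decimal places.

PNS ≈ 0.2600

p₁ = P(outcome | exposed) = 1149/2872 = 0.40007
p₀ = P(outcome | unexposed) = 295/2106 = 0.14008
Under exogeneity and monotonicity, PNS = p₁ − p₀.
PNS = 0.40007 − 0.14008 = 0.25999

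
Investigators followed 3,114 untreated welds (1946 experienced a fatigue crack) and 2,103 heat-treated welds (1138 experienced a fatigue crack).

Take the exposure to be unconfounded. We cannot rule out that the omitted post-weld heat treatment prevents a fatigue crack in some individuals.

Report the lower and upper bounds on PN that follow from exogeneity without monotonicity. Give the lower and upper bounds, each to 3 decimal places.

p₁ = P(outcome | exposed) = 1946/3114 = 0.62492
p₀ = P(outcome | unexposed) = 1138/2103 = 0.54113
Under exogeneity alone the bounds on PN are max{0,(p₁−p₀)/p₁} ≤ PN ≤ min{1,(1−p₀)/p₁}.
  lower = (p₁ − p₀)/p₁ = 0.083788 / 0.62492 ≈ 0.1341
  upper = min{1, (1 − p₀)/p₁} = 0.45887 / 0.62492 ≈ 0.7343

0.134 ≤ PN ≤ 0.734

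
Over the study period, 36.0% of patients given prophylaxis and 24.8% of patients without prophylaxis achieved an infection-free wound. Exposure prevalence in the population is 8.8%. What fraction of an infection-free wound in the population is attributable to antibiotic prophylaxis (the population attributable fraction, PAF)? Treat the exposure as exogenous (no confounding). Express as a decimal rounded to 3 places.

PAF ≈ 0.038

p₁ = 0.36, p₀ = 0.248.
Overall risk P(Y=1) = π·p₁ + (1−π)·p₀ = 0.088×0.36 + 0.912×0.248 = 0.25786.
Under exogeneity, PAF = [P(Y=1) − p₀] / P(Y=1).
PAF = (0.25786 − 0.248) / 0.25786 ≈ 0.0382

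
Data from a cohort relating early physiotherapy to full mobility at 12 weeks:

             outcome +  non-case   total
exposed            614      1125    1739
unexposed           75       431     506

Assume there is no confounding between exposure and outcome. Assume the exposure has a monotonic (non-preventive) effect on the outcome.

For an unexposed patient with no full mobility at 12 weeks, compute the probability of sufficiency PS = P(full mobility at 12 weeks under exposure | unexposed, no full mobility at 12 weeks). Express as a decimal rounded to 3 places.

p₁ = P(outcome | exposed) = 614/1739 = 0.35308
p₀ = P(outcome | unexposed) = 75/506 = 0.14822
Under exogeneity and monotonicity, PS = (p₁ − p₀) / (1 − p₀).
PS = (0.35308 − 0.14822) / (1 − 0.14822) = 0.20486 / 0.85178 ≈ 0.2405

PS ≈ 0.241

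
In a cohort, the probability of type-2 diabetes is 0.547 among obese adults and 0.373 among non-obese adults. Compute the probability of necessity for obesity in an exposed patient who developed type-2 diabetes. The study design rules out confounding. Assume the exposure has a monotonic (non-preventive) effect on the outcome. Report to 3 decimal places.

Let p₁ = 0.547, p₀ = 0.373.
Under exogeneity and monotonicity, PN = (p₁ − p₀) / p₁.
PN = (0.547 − 0.373) / 0.547 = 0.174 / 0.547 ≈ 0.3181

PN ≈ 0.318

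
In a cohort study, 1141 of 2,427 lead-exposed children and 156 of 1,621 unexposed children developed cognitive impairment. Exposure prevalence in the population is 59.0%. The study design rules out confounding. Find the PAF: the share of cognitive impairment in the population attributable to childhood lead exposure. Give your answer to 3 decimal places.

p₁ = P(outcome | exposed) = 1141/2427 = 0.47013
p₀ = P(outcome | unexposed) = 156/1621 = 0.096237
Overall risk P(Y=1) = π·p₁ + (1−π)·p₀ = 0.59×0.47013 + 0.41×0.096237 = 0.31683.
Under exogeneity, PAF = [P(Y=1) − p₀] / P(Y=1).
PAF = (0.31683 − 0.096237) / 0.31683 ≈ 0.6963

PAF ≈ 0.696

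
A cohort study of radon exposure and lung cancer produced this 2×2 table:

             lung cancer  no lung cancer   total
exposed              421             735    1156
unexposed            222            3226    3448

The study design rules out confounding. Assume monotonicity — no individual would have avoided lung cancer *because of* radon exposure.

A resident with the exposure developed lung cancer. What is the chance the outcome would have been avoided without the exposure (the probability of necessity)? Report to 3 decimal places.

p₁ = P(outcome | exposed) = 421/1156 = 0.36419
p₀ = P(outcome | unexposed) = 222/3448 = 0.064385
Under exogeneity and monotonicity, PN = (p₁ − p₀) / p₁.
PN = (0.36419 − 0.064385) / 0.36419 = 0.2998 / 0.36419 ≈ 0.8232

PN ≈ 0.823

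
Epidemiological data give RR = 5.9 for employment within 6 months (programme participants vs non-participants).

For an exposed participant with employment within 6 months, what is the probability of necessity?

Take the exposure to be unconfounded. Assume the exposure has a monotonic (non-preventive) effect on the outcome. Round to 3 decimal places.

Under exogeneity and monotonicity, PN = (RR − 1) / RR = 1 − 1/RR.
PN = (5.9 − 1) / 5.9 = 4.9 / 5.9 ≈ 0.8305

PN ≈ 0.831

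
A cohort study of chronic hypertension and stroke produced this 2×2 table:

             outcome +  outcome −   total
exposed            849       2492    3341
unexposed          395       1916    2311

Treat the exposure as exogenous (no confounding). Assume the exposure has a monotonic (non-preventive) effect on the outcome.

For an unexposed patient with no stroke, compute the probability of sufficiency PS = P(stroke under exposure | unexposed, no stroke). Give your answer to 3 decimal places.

PS ≈ 0.100

p₁ = P(outcome | exposed) = 849/3341 = 0.25412
p₀ = P(outcome | unexposed) = 395/2311 = 0.17092
Under exogeneity and monotonicity, PS = (p₁ − p₀) / (1 − p₀).
PS = (0.25412 − 0.17092) / (1 − 0.17092) = 0.083194 / 0.82908 ≈ 0.1003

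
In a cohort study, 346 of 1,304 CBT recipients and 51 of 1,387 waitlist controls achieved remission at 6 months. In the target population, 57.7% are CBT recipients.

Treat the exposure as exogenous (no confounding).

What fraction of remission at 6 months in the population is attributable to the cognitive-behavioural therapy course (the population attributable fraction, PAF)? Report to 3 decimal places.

PAF ≈ 0.782

p₁ = P(outcome | exposed) = 346/1304 = 0.26534
p₀ = P(outcome | unexposed) = 51/1387 = 0.03677
Overall risk P(Y=1) = π·p₁ + (1−π)·p₀ = 0.577×0.26534 + 0.423×0.03677 = 0.16865.
Under exogeneity, PAF = [P(Y=1) − p₀] / P(Y=1).
PAF = (0.16865 − 0.03677) / 0.16865 ≈ 0.7820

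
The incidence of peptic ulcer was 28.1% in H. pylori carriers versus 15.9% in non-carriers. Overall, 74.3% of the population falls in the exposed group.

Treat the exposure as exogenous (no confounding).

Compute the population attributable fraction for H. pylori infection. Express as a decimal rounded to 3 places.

p₁ = 0.281, p₀ = 0.159.
Overall risk P(Y=1) = π·p₁ + (1−π)·p₀ = 0.743×0.281 + 0.257×0.159 = 0.24965.
Under exogeneity, PAF = [P(Y=1) − p₀] / P(Y=1).
PAF = (0.24965 − 0.159) / 0.24965 ≈ 0.3631

PAF ≈ 0.363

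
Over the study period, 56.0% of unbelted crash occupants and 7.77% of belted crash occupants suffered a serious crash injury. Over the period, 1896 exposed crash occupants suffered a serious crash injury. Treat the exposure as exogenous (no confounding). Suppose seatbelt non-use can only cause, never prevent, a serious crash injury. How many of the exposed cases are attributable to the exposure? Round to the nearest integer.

about 1633 cases

p₁ = 0.56, p₀ = 0.0777.
PN = (p₁ − p₀)/p₁ = (0.56 − 0.0777) / 0.56 ≈ 0.86125.
Attributable cases ≈ PN × (exposed cases) = 0.86125 × 1896 ≈ 1632.93.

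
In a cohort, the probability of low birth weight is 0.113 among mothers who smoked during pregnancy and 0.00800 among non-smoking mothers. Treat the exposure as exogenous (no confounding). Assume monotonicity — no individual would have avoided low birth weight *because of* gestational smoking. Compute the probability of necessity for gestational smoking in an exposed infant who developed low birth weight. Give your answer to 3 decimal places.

Let p₁ = 0.113, p₀ = 0.008.
Under exogeneity and monotonicity, PN = (p₁ − p₀) / p₁.
PN = (0.113 − 0.008) / 0.113 = 0.105 / 0.113 ≈ 0.9292

PN ≈ 0.929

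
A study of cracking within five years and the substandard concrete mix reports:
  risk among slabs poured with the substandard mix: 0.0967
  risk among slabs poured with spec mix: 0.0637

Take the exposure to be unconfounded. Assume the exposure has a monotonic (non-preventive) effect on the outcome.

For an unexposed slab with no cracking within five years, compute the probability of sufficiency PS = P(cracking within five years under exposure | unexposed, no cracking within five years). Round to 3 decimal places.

PS ≈ 0.035

Let p₁ = 0.0967, p₀ = 0.0637.
Under exogeneity and monotonicity, PS = (p₁ − p₀) / (1 − p₀).
PS = (0.0967 − 0.0637) / (1 − 0.0637) = 0.033 / 0.9363 ≈ 0.0352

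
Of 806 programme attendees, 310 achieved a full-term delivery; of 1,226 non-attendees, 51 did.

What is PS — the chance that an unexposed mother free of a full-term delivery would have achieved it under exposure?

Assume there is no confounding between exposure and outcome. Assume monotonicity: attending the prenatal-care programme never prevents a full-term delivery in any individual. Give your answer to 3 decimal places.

PS ≈ 0.358

p₁ = P(outcome | exposed) = 310/806 = 0.38462
p₀ = P(outcome | unexposed) = 51/1226 = 0.041599
Under exogeneity and monotonicity, PS = (p₁ − p₀) / (1 − p₀).
PS = (0.38462 − 0.041599) / (1 − 0.041599) = 0.34302 / 0.9584 ≈ 0.3579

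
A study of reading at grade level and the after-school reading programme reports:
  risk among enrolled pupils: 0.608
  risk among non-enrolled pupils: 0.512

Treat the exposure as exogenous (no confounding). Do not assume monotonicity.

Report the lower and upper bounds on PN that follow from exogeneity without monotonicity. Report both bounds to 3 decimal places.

Let p₁ = 0.608, p₀ = 0.512.
Under exogeneity alone the bounds on PN are max{0,(p₁−p₀)/p₁} ≤ PN ≤ min{1,(1−p₀)/p₁}.
  lower = (p₁ − p₀)/p₁ = 0.096 / 0.608 ≈ 0.1579
  upper = min{1, (1 − p₀)/p₁} = 0.488 / 0.608 ≈ 0.8026

0.158 ≤ PN ≤ 0.803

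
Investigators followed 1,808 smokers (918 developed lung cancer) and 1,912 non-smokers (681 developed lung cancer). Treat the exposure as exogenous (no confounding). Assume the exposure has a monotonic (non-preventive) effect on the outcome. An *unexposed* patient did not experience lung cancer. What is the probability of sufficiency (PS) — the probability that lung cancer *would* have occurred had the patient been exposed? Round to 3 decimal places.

PS ≈ 0.235

p₁ = P(outcome | exposed) = 918/1808 = 0.50774
p₀ = P(outcome | unexposed) = 681/1912 = 0.35617
Under exogeneity and monotonicity, PS = (p₁ − p₀) / (1 − p₀).
PS = (0.50774 − 0.35617) / (1 − 0.35617) = 0.15157 / 0.64383 ≈ 0.2354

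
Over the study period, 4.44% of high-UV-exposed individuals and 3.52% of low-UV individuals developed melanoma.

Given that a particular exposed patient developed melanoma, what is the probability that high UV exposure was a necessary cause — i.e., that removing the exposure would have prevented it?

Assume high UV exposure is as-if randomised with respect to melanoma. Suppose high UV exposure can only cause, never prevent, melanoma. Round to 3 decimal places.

PN ≈ 0.207

p₁ = 0.0444, p₀ = 0.0352.
Under exogeneity and monotonicity, PN = (p₁ − p₀) / p₁.
PN = (0.0444 − 0.0352) / 0.0444 = 0.0092 / 0.0444 ≈ 0.2072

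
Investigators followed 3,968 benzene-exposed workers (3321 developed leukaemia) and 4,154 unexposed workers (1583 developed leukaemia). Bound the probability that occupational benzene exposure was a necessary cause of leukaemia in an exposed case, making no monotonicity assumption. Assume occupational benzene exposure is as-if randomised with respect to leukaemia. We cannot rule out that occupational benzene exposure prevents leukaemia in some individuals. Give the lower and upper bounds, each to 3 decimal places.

p₁ = P(outcome | exposed) = 3321/3968 = 0.83695
p₀ = P(outcome | unexposed) = 1583/4154 = 0.38108
Under exogeneity alone the bounds on PN are max{0,(p₁−p₀)/p₁} ≤ PN ≤ min{1,(1−p₀)/p₁}.
  lower = (p₁ − p₀)/p₁ = 0.45587 / 0.83695 ≈ 0.5447
  upper = min{1, (1 − p₀)/p₁} = 0.61892 / 0.83695 ≈ 0.7395

0.545 ≤ PN ≤ 0.740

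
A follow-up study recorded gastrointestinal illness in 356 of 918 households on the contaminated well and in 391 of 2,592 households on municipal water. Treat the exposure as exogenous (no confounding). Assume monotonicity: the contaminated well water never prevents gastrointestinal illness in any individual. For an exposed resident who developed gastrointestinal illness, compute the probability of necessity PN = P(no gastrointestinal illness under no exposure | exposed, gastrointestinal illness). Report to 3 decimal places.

p₁ = P(outcome | exposed) = 356/918 = 0.3878
p₀ = P(outcome | unexposed) = 391/2592 = 0.15085
Under exogeneity and monotonicity, PN = (p₁ − p₀) / p₁.
PN = (0.3878 − 0.15085) / 0.3878 = 0.23695 / 0.3878 ≈ 0.6110

PN ≈ 0.611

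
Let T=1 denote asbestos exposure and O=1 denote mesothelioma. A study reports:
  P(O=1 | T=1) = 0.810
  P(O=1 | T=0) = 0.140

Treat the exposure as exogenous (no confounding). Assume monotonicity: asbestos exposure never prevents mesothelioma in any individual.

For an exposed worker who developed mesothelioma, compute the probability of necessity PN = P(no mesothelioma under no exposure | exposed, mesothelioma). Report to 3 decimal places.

Let p₁ = 0.81, p₀ = 0.14.
Under exogeneity and monotonicity, PN = (p₁ − p₀) / p₁.
PN = (0.81 − 0.14) / 0.81 = 0.67 / 0.81 ≈ 0.8272

PN ≈ 0.827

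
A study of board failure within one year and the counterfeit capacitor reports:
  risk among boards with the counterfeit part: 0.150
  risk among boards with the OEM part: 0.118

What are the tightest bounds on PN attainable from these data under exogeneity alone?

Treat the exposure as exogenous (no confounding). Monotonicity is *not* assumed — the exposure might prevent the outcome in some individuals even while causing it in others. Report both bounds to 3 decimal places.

Let p₁ = 0.15, p₀ = 0.118.
Under exogeneity alone the bounds on PN are max{0,(p₁−p₀)/p₁} ≤ PN ≤ min{1,(1−p₀)/p₁}.
  lower = (p₁ − p₀)/p₁ = 0.032 / 0.15 ≈ 0.2133
  upper = min{1, (1 − p₀)/p₁} = 0.882 / 0.15 ≈ 5.8800 → capped at 1

0.213 ≤ PN ≤ 1.000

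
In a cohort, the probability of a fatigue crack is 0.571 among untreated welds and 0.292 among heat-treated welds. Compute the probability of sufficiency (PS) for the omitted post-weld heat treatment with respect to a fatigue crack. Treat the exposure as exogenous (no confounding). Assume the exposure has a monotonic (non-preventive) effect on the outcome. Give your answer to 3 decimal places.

PS ≈ 0.394

Let p₁ = 0.571, p₀ = 0.292.
Under exogeneity and monotonicity, PS = (p₁ − p₀) / (1 − p₀).
PS = (0.571 − 0.292) / (1 − 0.292) = 0.279 / 0.708 ≈ 0.3941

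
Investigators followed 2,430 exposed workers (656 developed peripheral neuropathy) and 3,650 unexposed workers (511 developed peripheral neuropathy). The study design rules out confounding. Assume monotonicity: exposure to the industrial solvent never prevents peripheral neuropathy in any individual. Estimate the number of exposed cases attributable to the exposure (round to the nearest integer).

p₁ = P(outcome | exposed) = 656/2430 = 0.26996
p₀ = P(outcome | unexposed) = 511/3650 = 0.14
PN = (p₁ − p₀)/p₁ = (0.26996 − 0.14) / 0.26996 ≈ 0.48140.
Attributable cases ≈ PN × (exposed cases) = 0.48140 × 656 ≈ 315.80.

about 316 cases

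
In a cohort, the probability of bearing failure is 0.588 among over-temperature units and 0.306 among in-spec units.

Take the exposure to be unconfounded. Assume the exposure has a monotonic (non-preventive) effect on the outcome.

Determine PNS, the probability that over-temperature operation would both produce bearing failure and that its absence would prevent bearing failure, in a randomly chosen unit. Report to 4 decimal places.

Let p₁ = 0.588, p₀ = 0.306.
Under exogeneity and monotonicity, PNS = p₁ − p₀.
PNS = 0.588 − 0.306 = 0.282

PNS ≈ 0.2820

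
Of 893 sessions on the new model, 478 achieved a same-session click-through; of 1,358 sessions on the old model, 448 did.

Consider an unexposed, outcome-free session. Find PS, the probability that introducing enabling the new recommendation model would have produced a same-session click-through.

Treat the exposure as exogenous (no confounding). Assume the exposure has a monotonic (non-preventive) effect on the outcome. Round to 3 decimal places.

p₁ = P(outcome | exposed) = 478/893 = 0.53527
p₀ = P(outcome | unexposed) = 448/1358 = 0.3299
Under exogeneity and monotonicity, PS = (p₁ − p₀) / (1 − p₀).
PS = (0.53527 − 0.3299) / (1 − 0.3299) = 0.20538 / 0.6701 ≈ 0.3065

PS ≈ 0.306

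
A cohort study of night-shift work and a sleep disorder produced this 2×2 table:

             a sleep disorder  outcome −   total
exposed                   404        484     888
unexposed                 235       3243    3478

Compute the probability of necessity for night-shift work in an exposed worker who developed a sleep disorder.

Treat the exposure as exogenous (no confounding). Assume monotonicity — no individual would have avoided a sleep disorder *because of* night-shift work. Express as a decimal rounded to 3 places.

p₁ = P(outcome | exposed) = 404/888 = 0.45495
p₀ = P(outcome | unexposed) = 235/3478 = 0.067568
Under exogeneity and monotonicity, PN = (p₁ − p₀)/p₁.
PN = (0.45495 − 0.067568) / 0.45495 ≈ 0.8515

PN ≈ 0.851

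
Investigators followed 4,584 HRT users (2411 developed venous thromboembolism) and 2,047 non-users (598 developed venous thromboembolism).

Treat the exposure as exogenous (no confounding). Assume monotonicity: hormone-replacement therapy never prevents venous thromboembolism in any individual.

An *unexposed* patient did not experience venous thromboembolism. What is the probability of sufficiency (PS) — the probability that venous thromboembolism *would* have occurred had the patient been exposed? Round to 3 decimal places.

p₁ = P(outcome | exposed) = 2411/4584 = 0.52596
p₀ = P(outcome | unexposed) = 598/2047 = 0.29213
Under exogeneity and monotonicity, PS = (p₁ − p₀) / (1 − p₀).
PS = (0.52596 − 0.29213) / (1 − 0.29213) = 0.23383 / 0.70787 ≈ 0.3303

PS ≈ 0.330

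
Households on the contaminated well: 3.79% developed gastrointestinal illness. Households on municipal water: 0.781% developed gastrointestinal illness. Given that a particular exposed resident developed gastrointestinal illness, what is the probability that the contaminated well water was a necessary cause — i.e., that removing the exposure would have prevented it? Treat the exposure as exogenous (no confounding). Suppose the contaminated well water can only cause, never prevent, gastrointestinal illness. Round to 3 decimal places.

PN ≈ 0.794

p₁ = 0.0379, p₀ = 0.00781.
Under exogeneity and monotonicity, PN = (p₁ − p₀) / p₁.
PN = (0.0379 − 0.00781) / 0.0379 = 0.03009 / 0.0379 ≈ 0.7939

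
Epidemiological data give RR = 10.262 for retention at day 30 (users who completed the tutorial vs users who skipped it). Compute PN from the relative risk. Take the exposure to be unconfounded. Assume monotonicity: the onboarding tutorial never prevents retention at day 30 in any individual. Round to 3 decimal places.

Under exogeneity and monotonicity, PN = (RR − 1) / RR = 1 − 1/RR.
PN = (10.262 − 1) / 10.262 = 9.262 / 10.262 ≈ 0.9026

PN ≈ 0.903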